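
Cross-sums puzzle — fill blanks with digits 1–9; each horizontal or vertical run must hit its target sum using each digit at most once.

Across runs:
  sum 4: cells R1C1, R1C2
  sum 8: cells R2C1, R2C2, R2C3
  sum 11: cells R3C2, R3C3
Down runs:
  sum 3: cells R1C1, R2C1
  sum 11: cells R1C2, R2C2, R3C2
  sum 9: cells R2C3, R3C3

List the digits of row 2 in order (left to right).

2 1 5

4 in 2 cells must be {1,3}; 3 in 2 cells must be {1,2}.
The 4 across and the 3 down share only 1, so R1C1 = 1.
R1C2 = 4 − 1 = 3 completes the 4 across.
R2C1 = 3 − 1 = 2 completes the 3 down.
R2C2 = 1: the only remaining digit allowed by both the 8 across and the 11 down.
R2C3 = 8 − 3 = 5 completes the 8 across.
R3C2 = 11 − 4 = 7 completes the 11 down.
R3C3 = 11 − 7 = 4 completes the 11 across.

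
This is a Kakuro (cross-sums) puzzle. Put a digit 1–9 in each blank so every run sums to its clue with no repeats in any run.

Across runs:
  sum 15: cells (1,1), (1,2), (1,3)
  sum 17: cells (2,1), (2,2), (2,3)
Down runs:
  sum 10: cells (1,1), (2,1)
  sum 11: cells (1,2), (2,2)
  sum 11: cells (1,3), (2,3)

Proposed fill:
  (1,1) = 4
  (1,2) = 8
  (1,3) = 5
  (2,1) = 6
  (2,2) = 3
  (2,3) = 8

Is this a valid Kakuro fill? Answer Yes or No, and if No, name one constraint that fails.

No — the down run (1,3)–(2,3) sums to 13, not 11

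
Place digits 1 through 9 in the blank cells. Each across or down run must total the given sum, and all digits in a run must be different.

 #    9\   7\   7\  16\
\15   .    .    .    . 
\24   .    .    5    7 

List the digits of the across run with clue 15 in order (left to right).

16 in 2 cells must be {7,9}.
R1C3 = 7 − 5 = 2 completes the 7 down.
R1C4 = 16 − 7 = 9 completes the 16 down.
Nothing is forced directly, so branch on R2C2, whose candidates are 3 or 4. If R2C2 = 3: then R1C2 would have to be in {1,3} for the 15 across but in {4} for the 7 down — contradiction. So R2C2 = 4.
R1C2 = 7 − 4 = 3 completes the 7 down.
R2C1 = 24 − 16 = 8 completes the 24 across.
R1C1 = 15 − 14 = 1 completes the 15 across.

1 3 2 9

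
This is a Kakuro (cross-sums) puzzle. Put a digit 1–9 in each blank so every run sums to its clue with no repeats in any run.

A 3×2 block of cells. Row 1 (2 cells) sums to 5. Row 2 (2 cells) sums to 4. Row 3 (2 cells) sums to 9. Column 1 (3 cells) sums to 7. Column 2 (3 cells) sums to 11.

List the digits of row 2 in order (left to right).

4 in 2 cells must be {1,3}; 7 in 3 cells must be {1,2,4}.
The 4 across and the 7 down share only 1, so (2,1) = 1.
(2,2) = 4 − 1 = 3 completes the 4 across.
Nothing is forced directly, so branch on (1,1), whose candidates are 2 or 4. If (1,1) = 2: then (1,2) would have to be in {3} for the 5 across but in {1,2,6,7} for the 11 down — contradiction. So (1,1) = 4.
(1,2) = 5 − 4 = 1 completes the 5 across.
(3,1) = 7 − 5 = 2 completes the 7 down.
(3,2) = 9 − 2 = 7 completes the 9 across.

1, 3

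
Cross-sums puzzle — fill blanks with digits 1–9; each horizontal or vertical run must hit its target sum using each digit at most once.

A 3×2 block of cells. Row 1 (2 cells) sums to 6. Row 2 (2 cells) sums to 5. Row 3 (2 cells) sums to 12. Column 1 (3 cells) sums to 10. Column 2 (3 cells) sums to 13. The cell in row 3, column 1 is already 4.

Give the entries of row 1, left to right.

5 1

(2,1) = 1: the only remaining digit allowed by both the 5 across and the 10 down.
(2,2) = 5 − 1 = 4 completes the 5 across.
(3,2) = 12 − 4 = 8 completes the 12 across.
(1,1) = 10 − 5 = 5 completes the 10 down.
(1,2) = 6 − 5 = 1 completes the 6 across.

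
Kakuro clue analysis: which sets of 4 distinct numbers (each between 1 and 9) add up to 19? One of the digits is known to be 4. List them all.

{1,4,5,9}; {1,4,6,8}; {2,4,5,8}; {2,4,6,7}; {3,4,5,7}

4 distinct digits from 1–9 sum between 10 and 30.
Keeping only sets containing 4.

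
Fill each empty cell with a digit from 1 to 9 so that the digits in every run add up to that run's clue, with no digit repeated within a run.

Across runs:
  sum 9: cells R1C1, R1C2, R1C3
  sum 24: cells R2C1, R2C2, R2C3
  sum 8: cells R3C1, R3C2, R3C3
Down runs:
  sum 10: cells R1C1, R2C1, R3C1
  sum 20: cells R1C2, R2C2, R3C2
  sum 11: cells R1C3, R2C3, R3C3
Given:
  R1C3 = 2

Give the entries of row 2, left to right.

24 in 3 cells must be {7,8,9}.
The 24 across and the 10 down share only 7, so R2C1 = 7.
R2C3 = 8: the only remaining digit allowed by both the 24 across and the 11 down.
R3C3 = 11 − 10 = 1 completes the 11 down.
R1C1 = 1: the only remaining digit allowed by both the 9 across and the 10 down.
R1C2 = 9 − 3 = 6 completes the 9 across.
R2C2 = 24 − 15 = 9 completes the 24 across.

7 9 8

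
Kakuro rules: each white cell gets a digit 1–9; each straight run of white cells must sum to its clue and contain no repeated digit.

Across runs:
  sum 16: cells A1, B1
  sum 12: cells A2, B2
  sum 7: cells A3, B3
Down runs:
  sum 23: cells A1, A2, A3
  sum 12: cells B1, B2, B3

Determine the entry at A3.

6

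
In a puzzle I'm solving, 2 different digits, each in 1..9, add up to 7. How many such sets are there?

2 distinct digits from 1–9 sum between 3 and 17.
Enumerating: {1,6}, {2,5}, {3,4}.

3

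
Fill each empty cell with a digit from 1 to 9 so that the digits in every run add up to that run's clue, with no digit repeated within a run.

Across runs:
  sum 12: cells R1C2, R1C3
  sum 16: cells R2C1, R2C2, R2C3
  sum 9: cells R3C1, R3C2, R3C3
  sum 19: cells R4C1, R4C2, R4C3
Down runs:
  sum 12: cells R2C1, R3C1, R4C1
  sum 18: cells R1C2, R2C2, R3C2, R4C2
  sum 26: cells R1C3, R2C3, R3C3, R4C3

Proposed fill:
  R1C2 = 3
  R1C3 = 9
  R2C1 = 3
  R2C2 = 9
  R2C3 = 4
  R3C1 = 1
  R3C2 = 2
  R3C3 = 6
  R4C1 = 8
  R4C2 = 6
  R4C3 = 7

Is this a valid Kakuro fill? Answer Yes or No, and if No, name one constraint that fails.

No — the across run R4C1–R4C3 sums to 21, not 19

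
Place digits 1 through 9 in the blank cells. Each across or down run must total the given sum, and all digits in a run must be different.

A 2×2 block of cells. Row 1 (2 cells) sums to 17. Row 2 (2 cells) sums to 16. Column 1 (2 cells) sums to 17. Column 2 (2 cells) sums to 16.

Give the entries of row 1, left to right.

17 in 2 cells must be {8,9}; 16 in 2 cells must be {7,9}.
The 17 across and the 16 down share only 9, so (1,2) = 9.
The 16 across and the 17 down share only 9, so (2,1) = 9.
(2,2) = 16 − 9 = 7 completes the 16 across.
(1,1) = 17 − 9 = 8 completes the 17 across.

8, 9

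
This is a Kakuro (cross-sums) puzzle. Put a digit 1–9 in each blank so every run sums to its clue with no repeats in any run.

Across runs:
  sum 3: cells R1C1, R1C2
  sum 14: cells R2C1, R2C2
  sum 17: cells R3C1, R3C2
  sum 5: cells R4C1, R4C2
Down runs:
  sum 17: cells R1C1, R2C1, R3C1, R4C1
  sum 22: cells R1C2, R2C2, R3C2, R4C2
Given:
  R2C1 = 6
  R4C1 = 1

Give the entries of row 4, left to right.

3 in 2 cells must be {1,2}; 17 in 2 cells must be {8,9}.
Given what's placed, R1C1 must be 2 to fit the 3 across and 17 down.
R1C2 = 3 − 2 = 1 completes the 3 across.
R2C2 = 14 − 6 = 8 completes the 14 across.
R3C1 = 17 − 9 = 8 completes the 17 down.
R3C2 = 17 − 8 = 9 completes the 17 across.
R4C2 = 5 − 1 = 4 completes the 5 across.

1 4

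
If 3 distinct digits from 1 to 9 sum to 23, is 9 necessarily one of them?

Yes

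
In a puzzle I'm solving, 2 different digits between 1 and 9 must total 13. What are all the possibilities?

{4,9}; {5,8}; {6,7}

2 distinct digits from 1–9 sum between 3 and 17.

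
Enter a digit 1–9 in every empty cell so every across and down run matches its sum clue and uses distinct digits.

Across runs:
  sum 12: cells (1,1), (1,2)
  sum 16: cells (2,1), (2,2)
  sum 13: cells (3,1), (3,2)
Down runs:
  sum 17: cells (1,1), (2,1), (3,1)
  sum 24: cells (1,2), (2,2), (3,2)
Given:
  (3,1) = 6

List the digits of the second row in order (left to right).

16 in 2 cells must be {7,9}; 24 in 3 cells must be {7,8,9}.
(3,2) = 13 − 6 = 7 completes the 13 across.
(2,2) = 9: the only remaining digit allowed by both the 16 across and the 24 down.
(1,2) = 24 − 16 = 8 completes the 24 down.
(2,1) = 16 − 9 = 7 completes the 16 across.
(1,1) = 12 − 8 = 4 completes the 12 across.

7 9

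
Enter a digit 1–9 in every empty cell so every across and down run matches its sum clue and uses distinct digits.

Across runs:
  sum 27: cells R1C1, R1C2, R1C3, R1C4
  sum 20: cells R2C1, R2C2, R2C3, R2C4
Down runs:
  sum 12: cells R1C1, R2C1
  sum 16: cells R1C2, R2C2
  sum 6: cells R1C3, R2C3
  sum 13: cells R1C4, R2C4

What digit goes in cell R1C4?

6

16 in 2 cells must be {7,9}.
Nothing is forced directly, so branch on R1C3, whose candidates are 4 or 5. If R1C3 = 4: that forces R1C2 = 9, R2C2 = 7, R2C3 = 2, R1C1 = 8, R1C4 = 6, after which R2C1 would have to be in {3,5,6,8} for the 20 across but in {4} for the 12 down — contradiction. So R1C3 = 5.
R2C3 = 6 − 5 = 1 completes the 6 down.
Nothing is forced directly, so branch on R1C1, whose candidates are 7 or 9. If R1C1 = 7: that forces R1C2 = 9, R1C4 = 6, R2C1 = 5, after which R2C2 would have to be in {6,8} for the 20 across but in {7} for the 16 down — contradiction. So R1C1 = 9.
R1C2 = 7: the only remaining digit allowed by both the 27 across and the 16 down.
R1C4 = 27 − 21 = 6 completes the 27 across.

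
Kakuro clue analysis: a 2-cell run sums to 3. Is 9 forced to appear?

The only way to make 3 from 2 distinct digits is {1,2}, which does not contain 9.

No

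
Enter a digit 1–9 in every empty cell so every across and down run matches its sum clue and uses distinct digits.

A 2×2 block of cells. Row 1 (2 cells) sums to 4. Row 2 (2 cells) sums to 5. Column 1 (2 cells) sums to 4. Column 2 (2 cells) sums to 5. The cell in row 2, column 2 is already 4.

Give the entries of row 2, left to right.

1, 4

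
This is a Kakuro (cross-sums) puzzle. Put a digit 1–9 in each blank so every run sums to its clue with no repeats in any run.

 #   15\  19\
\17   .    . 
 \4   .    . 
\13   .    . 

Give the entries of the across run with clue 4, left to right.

17 in 2 cells must be {8,9}; 4 in 2 cells must be {1,3}.
The 4 across and the 19 down share only 3, so R2C2 = 3.
Given what's placed, R1C2 must be 9 to fit the 17 across and 19 down.
R2C1 = 4 − 3 = 1 completes the 4 across.
R3C2 = 19 − 12 = 7 completes the 19 down.
R1C1 = 17 − 9 = 8 completes the 17 across.
R3C1 = 13 − 7 = 6 completes the 13 across.

1 3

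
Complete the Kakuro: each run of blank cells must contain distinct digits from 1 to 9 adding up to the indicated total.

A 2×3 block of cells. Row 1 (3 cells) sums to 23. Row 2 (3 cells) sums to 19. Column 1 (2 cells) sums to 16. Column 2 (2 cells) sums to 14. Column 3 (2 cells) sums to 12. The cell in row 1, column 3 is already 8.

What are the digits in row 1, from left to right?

9, 6, 8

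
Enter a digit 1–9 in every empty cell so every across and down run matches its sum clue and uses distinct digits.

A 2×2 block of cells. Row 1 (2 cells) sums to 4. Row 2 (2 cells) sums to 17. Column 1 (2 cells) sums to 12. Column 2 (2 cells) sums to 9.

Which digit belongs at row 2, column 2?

4 in 2 cells must be {1,3}; 17 in 2 cells must be {8,9}.
The 4 across and the 12 down share only 3, so (1,1) = 3.
(1,2) = 4 − 3 = 1 completes the 4 across.
(2,1) = 12 − 3 = 9 completes the 12 down.
(2,2) = 17 − 9 = 8 completes the 17 across.

8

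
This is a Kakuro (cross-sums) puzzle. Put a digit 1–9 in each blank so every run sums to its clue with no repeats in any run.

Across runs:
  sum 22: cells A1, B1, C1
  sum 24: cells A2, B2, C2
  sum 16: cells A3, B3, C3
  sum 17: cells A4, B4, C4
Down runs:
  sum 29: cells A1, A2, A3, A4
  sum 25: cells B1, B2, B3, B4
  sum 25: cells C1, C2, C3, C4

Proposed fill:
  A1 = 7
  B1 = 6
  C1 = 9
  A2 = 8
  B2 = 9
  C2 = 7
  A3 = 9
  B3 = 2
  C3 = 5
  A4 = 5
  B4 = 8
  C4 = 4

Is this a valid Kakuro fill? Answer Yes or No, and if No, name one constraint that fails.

Yes

Across: 7+6+9=22; 8+9+7=24; 9+2+5=16; 5+8+4=17. Down: 7+8+9+5=29; 6+9+2+8=25; 9+7+5+4=25. No digit repeats within any run.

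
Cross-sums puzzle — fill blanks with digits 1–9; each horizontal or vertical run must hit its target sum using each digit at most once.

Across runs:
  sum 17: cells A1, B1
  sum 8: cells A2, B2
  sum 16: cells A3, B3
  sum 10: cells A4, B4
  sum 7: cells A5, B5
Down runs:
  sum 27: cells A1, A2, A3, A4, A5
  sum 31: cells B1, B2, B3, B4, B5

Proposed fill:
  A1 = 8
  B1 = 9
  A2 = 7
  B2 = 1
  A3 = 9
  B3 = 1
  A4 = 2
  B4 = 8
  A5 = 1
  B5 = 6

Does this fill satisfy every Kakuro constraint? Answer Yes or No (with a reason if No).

No — the down run B1–B5 sums to 25, not 31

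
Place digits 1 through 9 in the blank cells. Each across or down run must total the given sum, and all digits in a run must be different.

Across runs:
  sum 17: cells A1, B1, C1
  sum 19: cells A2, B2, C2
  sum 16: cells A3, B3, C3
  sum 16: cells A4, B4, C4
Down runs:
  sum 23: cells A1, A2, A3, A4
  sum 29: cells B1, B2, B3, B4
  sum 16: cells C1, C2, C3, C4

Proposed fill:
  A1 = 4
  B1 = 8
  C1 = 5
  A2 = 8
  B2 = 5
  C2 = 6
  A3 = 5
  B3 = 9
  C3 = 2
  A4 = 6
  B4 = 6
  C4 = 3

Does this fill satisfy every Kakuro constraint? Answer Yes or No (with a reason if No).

No — the across run A4–C4 sums to 15, not 16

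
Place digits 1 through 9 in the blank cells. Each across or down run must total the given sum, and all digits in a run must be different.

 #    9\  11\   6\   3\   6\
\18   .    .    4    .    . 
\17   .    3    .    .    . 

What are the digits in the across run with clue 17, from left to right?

6 3 2 1 5

3 in 2 cells must be {1,2}.
R1C2 = 11 − 3 = 8 completes the 11 down.
R2C3 = 6 − 4 = 2 completes the 6 down.
Given what's placed, R2C4 must be 1 to fit the 17 across and 3 down.
R1C4 = 3 − 1 = 2 completes the 3 down.
Given what's placed, R1C5 must be 1 to fit the 18 across and 6 down.
R2C5 = 6 − 1 = 5 completes the 6 down.
R1C1 = 18 − 15 = 3 completes the 18 across.
R2C1 = 17 − 11 = 6 completes the 17 across.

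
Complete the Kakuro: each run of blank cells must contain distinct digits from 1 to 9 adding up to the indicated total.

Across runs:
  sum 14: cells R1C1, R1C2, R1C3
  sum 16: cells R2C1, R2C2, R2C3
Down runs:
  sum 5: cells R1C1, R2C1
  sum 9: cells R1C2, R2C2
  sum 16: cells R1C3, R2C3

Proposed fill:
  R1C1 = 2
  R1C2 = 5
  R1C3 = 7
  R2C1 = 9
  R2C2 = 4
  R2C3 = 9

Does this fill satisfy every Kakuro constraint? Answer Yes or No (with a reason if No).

No — the across run R2C1–R2C3 sums to 22, not 16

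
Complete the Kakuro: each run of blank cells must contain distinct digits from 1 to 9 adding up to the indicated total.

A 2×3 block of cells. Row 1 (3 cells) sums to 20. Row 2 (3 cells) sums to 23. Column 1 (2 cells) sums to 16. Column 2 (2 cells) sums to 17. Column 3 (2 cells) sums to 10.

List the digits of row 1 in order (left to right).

23 in 3 cells must be {6,8,9}; 16 in 2 cells must be {7,9}; 17 in 2 cells must be {8,9}.
The 23 across and the 16 down share only 9, so (2,1) = 9.
Given what's placed, (2,2) must be 8 to fit the 23 across and 17 down.
(2,3) = 23 − 17 = 6 completes the 23 across.
(1,1) = 16 − 9 = 7 completes the 16 down.
(1,2) = 17 − 8 = 9 completes the 17 down.
(1,3) = 20 − 16 = 4 completes the 20 across.

7 9 4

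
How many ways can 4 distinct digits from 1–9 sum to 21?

11

4 distinct digits from 1–9 sum between 10 and 30.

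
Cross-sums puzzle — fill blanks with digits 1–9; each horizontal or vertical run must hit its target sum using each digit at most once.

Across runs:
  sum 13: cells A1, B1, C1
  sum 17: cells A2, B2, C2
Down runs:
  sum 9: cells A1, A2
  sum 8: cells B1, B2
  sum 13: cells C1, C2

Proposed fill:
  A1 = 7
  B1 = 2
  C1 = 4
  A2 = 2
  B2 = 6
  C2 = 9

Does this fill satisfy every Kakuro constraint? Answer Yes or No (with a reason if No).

Across: 7+2+4=13; 2+6+9=17. Down: 7+2=9; 2+6=8; 4+9=13. No digit repeats within any run.

Yes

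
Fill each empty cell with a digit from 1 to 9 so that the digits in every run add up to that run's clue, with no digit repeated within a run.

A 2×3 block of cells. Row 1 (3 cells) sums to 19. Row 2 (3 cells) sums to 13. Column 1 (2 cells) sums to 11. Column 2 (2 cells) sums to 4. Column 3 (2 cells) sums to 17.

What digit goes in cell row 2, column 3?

8

4 in 2 cells must be {1,3}; 17 in 2 cells must be {8,9}.
The 19 across and the 4 down share only 3, so (1,2) = 3.
Given what's placed, (1,3) must be 9 to fit the 19 across and 17 down.
(2,2) = 4 − 3 = 1 completes the 4 down.
(2,3) = 17 − 9 = 8 completes the 17 down.
(1,1) = 19 − 12 = 7 completes the 19 across.
(2,1) = 13 − 9 = 4 completes the 13 across.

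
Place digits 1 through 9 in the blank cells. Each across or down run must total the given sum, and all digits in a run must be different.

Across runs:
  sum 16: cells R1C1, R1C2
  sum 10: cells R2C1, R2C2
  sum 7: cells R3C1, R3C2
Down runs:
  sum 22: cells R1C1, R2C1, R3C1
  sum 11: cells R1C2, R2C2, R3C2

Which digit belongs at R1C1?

16 in 2 cells must be {7,9}.
The 16 across and the 11 down share only 7, so R1C2 = 7.
R1C1 = 16 − 7 = 9 completes the 16 across.
Nothing is forced directly, so branch on R2C2, whose candidates are 1 or 3. If R2C2 = 1: then R2C1 would have to be in {9} for the 10 across but in {5,6,7,8} for the 22 down — contradiction. So R2C2 = 3.
R2C1 = 10 − 3 = 7 completes the 10 across.
R3C1 = 22 − 16 = 6 completes the 22 down.
R3C2 = 7 − 6 = 1 completes the 7 across.

9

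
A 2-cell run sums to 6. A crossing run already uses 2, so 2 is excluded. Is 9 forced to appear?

The only way to make 6 from 2 distinct digits under that restriction is {1,5}, which does not contain 9.

No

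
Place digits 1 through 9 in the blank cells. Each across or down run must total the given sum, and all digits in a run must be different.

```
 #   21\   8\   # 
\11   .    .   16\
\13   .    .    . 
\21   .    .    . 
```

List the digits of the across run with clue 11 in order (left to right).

9, 2

16 in 2 cells must be {7,9}.
Nothing is forced directly, so branch on R2C3, whose candidates are 7 or 9. If R2C3 = 9: then R2C1 would have to be in {1,3} for the 13 across but in {4,5,6,7,8,9} for the 21 down — contradiction. So R2C3 = 7.
R3C3 = 16 − 7 = 9 completes the 16 down.
Nothing is forced directly, so branch on R2C1, whose candidates are 4 or 5. If R2C1 = 4: that forces R2C2 = 2, R3C1 = 8, after which R3C2 would have to be in {4} for the 21 across but in {1,5} for the 8 down — contradiction. So R2C1 = 5.
R2C2 = 13 − 12 = 1 completes the 13 across.
R3C1 = 7: the only remaining digit allowed by both the 21 across and the 21 down.
R3C2 = 21 − 16 = 5 completes the 21 across.
R1C1 = 21 − 12 = 9 completes the 21 down.
R1C2 = 11 − 9 = 2 completes the 11 across.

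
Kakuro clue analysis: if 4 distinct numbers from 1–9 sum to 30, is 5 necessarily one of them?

No

The only way to make 30 from 4 distinct digits is {6,7,8,9}, which does not contain 5.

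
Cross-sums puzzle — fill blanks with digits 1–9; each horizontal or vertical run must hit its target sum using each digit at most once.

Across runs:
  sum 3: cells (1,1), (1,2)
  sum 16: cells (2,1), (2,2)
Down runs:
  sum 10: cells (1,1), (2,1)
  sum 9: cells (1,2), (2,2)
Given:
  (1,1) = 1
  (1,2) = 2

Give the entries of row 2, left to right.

3 in 2 cells must be {1,2}; 16 in 2 cells must be {7,9}.
(2,1) = 10 − 1 = 9 completes the 10 down.
(2,2) = 16 − 9 = 7 completes the 16 across.

9 7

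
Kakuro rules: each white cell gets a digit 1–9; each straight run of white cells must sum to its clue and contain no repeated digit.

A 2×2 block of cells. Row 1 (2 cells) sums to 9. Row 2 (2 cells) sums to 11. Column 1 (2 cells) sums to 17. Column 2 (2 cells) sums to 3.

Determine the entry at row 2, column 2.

2

17 in 2 cells must be {8,9}; 3 in 2 cells must be {1,2}.
The 9 across and the 17 down share only 8, so (1,1) = 8.
(1,2) = 9 − 8 = 1 completes the 9 across.
(2,1) = 17 − 8 = 9 completes the 17 down.
(2,2) = 11 − 9 = 2 completes the 11 across.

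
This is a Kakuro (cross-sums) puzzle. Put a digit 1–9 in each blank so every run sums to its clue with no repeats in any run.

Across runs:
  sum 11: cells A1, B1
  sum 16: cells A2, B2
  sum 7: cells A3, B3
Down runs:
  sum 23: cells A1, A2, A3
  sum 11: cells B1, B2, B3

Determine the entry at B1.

3

16 in 2 cells must be {7,9}; 23 in 3 cells must be {6,8,9}.
The 16 across and the 23 down share only 9, so A2 = 9.
B2 = 16 − 9 = 7 completes the 16 across.
Given what's placed, A3 must be 6 to fit the 7 across and 23 down.
B3 = 7 − 6 = 1 completes the 7 across.
A1 = 23 − 15 = 8 completes the 23 down.
B1 = 11 − 8 = 3 completes the 11 across.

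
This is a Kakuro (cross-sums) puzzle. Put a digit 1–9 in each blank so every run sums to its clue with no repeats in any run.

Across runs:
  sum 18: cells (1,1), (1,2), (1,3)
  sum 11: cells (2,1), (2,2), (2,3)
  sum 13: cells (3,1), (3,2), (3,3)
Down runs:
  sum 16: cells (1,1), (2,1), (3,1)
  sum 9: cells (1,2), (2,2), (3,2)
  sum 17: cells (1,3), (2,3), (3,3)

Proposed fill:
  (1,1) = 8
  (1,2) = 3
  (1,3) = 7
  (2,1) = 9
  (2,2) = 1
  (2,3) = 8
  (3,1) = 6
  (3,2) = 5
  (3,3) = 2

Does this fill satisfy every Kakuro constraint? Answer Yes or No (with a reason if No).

No — the down run (1,1)–(3,1) sums to 23, not 16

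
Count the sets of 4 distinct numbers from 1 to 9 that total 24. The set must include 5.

4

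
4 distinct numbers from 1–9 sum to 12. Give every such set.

4 distinct digits from 1–9 sum between 10 and 30.

{1,2,3,6}; {1,2,4,5}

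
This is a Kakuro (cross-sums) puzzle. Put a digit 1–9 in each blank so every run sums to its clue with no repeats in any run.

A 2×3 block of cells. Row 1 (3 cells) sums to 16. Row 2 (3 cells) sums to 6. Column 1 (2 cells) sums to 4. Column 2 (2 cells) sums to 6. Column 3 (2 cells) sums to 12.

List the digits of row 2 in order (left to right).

6 in 3 cells must be {1,2,3}; 4 in 2 cells must be {1,3}.
The 6 across and the 12 down share only 3, so (2,3) = 3.
(1,3) = 12 − 3 = 9 completes the 12 down.
Given what's placed, (2,1) must be 1 to fit the 6 across and 4 down.
(2,2) = 6 − 4 = 2 completes the 6 across.
(1,1) = 4 − 1 = 3 completes the 4 down.
(1,2) = 16 − 12 = 4 completes the 16 across.

1 2 3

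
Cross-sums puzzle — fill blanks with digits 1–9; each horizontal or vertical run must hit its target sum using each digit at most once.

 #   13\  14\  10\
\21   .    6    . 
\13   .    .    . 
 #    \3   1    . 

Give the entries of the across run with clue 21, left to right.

8 6 7

3 in 2 cells must be {1,2}.
Given what's placed, R1C3 must be 7 to fit the 21 across and 10 down.
R2C2 = 14 − 7 = 7 completes the 14 down.
R3C3 = 3 − 1 = 2 completes the 3 across.
R1C1 = 21 − 13 = 8 completes the 21 across.
R2C1 = 13 − 8 = 5 completes the 13 down.
R2C3 = 13 − 12 = 1 completes the 13 across.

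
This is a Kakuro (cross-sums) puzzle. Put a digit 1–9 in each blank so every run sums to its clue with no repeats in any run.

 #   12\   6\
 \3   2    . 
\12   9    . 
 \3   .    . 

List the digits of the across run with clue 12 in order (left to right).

3 in 2 cells must be {1,2}; 6 in 3 cells must be {1,2,3}.
R1C2 = 3 − 2 = 1 completes the 3 across.
R2C2 = 12 − 9 = 3 completes the 12 across.
R3C1 = 12 − 11 = 1 completes the 12 down.
R3C2 = 3 − 1 = 2 completes the 3 across.

9, 3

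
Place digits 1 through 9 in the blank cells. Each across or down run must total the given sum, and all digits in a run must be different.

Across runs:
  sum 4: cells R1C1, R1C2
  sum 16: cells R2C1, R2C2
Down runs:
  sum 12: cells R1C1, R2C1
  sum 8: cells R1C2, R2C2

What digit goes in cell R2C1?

9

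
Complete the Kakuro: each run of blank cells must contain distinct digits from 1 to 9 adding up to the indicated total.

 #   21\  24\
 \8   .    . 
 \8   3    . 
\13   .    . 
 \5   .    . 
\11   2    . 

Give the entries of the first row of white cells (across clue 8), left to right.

R2C2 = 8 − 3 = 5 completes the 8 across.
R5C2 = 11 − 2 = 9 completes the 11 across.
No cell is forced outright now. R4C1 can only be 1 or 4 (the digits allowed by both its 5 across and its 21 down). If R4C1 = 1: then R4C2 would have to be in {4} for the 5 across but in {1,2,3,6,7} for the 24 down — contradiction. So R4C1 = 4.
R4C2 = 5 − 4 = 1 completes the 5 across.
No cell is forced outright now. R1C1 can only be 5 or 7 (the digits allowed by both its 8 across and its 21 down). If R1C1 = 7: then R1C2 would have to be in {1} for the 8 across but in {2,3,6,7} for the 24 down — contradiction. So R1C1 = 5.
R1C2 = 8 − 5 = 3 completes the 8 across.
R3C1 = 21 − 14 = 7 completes the 21 down.
R3C2 = 13 − 7 = 6 completes the 13 across.

5 3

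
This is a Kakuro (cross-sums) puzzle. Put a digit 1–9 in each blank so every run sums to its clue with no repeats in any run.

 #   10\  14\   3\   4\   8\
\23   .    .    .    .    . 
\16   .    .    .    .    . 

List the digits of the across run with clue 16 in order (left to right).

4, 6, 2, 1, 3

16 in 5 cells must be {1,2,3,4,6}; 3 in 2 cells must be {1,2}; 4 in 2 cells must be {1,3}.
Only 6 fits R2C2 under both its across sum 16 and down sum 14.
R1C2 = 14 − 6 = 8 completes the 14 down.
Nothing is forced directly, so branch on R1C3, whose candidates are 1 or 2. If R1C3 = 2: that forces R2C3 = 1, R2C4 = 3, R2C5 = 2, R1C4 = 1, after which R1C5 would have to be in {3,5,7,9} for the 23 across but in {6} for the 8 down — contradiction. So R1C3 = 1.
R1C4 = 3: the only remaining digit allowed by both the 23 across and the 4 down.
R2C3 = 3 − 1 = 2 completes the 3 down.
R2C4 = 4 − 3 = 1 completes the 4 down.
Given what's placed, R2C5 must be 3 to fit the 16 across and 8 down.
R1C5 = 8 − 3 = 5 completes the 8 down.
R2C1 = 16 − 12 = 4 completes the 16 across.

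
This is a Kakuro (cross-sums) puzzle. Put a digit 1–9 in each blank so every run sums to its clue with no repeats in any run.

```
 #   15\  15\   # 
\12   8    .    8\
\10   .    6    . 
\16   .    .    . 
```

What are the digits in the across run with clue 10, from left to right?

R1C2 = 12 − 8 = 4 completes the 12 across.
R3C2 = 15 − 10 = 5 completes the 15 down.
Nothing is forced directly, so branch on R2C1, whose candidates are 1 or 3. If R2C1 = 1: that forces R2C3 = 3, after which R3C1 would have to be in {2,3,4,7,8,9} for the 16 across but in {6} for the 15 down — contradiction. So R2C1 = 3.
R2C3 = 10 − 9 = 1 completes the 10 across.
R3C1 = 15 − 11 = 4 completes the 15 down.
R3C3 = 16 − 9 = 7 completes the 16 across.

3, 6, 1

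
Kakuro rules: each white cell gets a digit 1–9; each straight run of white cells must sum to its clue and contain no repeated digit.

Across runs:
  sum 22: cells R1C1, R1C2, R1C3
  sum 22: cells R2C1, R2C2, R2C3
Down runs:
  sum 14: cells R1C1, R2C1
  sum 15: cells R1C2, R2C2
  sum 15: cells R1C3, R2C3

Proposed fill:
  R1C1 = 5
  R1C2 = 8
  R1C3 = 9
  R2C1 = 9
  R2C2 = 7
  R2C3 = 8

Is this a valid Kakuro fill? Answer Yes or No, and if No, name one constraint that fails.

No — the down run R1C3–R2C3 sums to 17, not 15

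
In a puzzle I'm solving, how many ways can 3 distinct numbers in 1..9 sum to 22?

3 distinct digits from 1–9 sum between 6 and 24.
Enumerating: {5,8,9}, {6,7,9}.

2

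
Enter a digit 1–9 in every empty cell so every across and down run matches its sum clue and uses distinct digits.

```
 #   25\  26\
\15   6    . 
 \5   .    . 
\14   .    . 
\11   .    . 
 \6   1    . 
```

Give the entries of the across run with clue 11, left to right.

7 4

R1C2 = 15 − 6 = 9 completes the 15 across.
R5C2 = 6 − 1 = 5 completes the 6 across.
No cell is forced outright now. R3C2 can only be 6 or 8 (the digits allowed by both its 14 across and its 26 down). If R3C2 = 8: then R3C1 would have to be in {6} for the 14 across but in {2,3,4,5,7,8,9} for the 25 down — contradiction. So R3C2 = 6.
R3C1 = 14 − 6 = 8 completes the 14 across.
Given what's placed, R2C1 must be 3 to fit the 5 across and 25 down.
R2C2 = 5 − 3 = 2 completes the 5 across.
R4C1 = 25 − 18 = 7 completes the 25 down.
R4C2 = 11 − 7 = 4 completes the 11 across.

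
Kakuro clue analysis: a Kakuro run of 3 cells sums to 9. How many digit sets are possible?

3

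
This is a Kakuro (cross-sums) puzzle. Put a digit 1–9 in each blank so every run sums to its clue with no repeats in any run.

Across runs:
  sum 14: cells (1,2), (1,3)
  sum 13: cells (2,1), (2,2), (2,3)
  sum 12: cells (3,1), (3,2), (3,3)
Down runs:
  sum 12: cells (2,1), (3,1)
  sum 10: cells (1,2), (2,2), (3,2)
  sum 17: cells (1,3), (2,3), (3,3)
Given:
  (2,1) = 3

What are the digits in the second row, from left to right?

3, 4, 6

(3,1) = 12 − 3 = 9 completes the 12 down.
No cell is forced outright now. (3,3) can only be 1 or 2 (the digits allowed by both its 12 across and its 17 down). If (3,3) = 1: that forces (1,3) = 9, after which (2,3) would have to be in {1,2,4,6,8,9} for the 13 across but in {7} for the 17 down — contradiction. So (3,3) = 2.
(3,2) = 12 − 11 = 1 completes the 12 across.
Nothing is forced directly, so branch on (1,2), whose candidates are 5 or 6. If (1,2) = 6: that forces (1,3) = 8, after which (2,2) would have to be in {1,2,4,6,8,9} for the 13 across but in {3} for the 10 down — contradiction. So (1,2) = 5.
(1,3) = 14 − 5 = 9 completes the 14 across.
(2,2) = 10 − 6 = 4 completes the 10 down.
(2,3) = 13 − 7 = 6 completes the 13 across.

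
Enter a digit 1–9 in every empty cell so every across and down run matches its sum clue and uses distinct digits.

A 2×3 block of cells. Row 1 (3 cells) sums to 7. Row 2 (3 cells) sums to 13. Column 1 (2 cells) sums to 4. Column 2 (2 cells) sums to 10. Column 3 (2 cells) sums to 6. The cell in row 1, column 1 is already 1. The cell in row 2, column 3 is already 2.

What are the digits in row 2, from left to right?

7 in 3 cells must be {1,2,4}; 4 in 2 cells must be {1,3}.
(1,3) = 6 − 2 = 4 completes the 6 down.
(2,1) = 4 − 1 = 3 completes the 4 down.
(2,2) = 13 − 5 = 8 completes the 13 across.
(1,2) = 7 − 5 = 2 completes the 7 across.

3 8 2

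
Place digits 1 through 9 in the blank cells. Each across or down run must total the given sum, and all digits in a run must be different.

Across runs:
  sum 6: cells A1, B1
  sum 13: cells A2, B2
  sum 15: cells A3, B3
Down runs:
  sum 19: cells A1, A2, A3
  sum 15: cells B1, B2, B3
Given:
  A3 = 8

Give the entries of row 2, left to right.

7, 6

B3 = 15 − 8 = 7 completes the 15 across.
Nothing is forced directly, so branch on B1, whose candidates are 2 or 5. If B1 = 5: then A1 would have to be in {1} for the 6 across but in {2,4,5,6,7,9} for the 19 down — contradiction. So B1 = 2.
A1 = 6 − 2 = 4 completes the 6 across.
A2 = 19 − 12 = 7 completes the 19 down.
B2 = 13 − 7 = 6 completes the 13 across.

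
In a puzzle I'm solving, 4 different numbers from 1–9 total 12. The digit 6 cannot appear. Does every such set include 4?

Yes

The only way to make 12 from 4 distinct digits under that restriction is {1,2,4,5}, which contains 4.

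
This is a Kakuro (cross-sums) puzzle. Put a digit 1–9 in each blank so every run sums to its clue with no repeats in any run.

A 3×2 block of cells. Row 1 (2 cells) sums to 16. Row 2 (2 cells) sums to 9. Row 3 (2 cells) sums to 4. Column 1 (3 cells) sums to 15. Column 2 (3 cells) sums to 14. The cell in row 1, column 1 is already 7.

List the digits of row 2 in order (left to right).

5, 4

16 in 2 cells must be {7,9}; 4 in 2 cells must be {1,3}.
(1,2) = 16 − 7 = 9 completes the 16 across.
Given what's placed, (3,1) must be 3 to fit the 4 across and 15 down.
(3,2) = 4 − 3 = 1 completes the 4 across.
(2,1) = 15 − 10 = 5 completes the 15 down.
(2,2) = 9 − 5 = 4 completes the 9 across.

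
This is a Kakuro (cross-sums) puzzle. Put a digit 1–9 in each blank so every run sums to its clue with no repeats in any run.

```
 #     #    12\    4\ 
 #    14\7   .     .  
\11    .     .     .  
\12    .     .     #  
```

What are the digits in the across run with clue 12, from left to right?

4 in 2 cells must be {1,3}.
Nothing is forced directly, so branch on R2C1, whose candidates are 5 or 6 or 8. If R2C1 = 5: then R2C3 would have to be in {2,4} for the 11 across but in {1,3} for the 4 down — contradiction. If R2C1 = 8: that forces R2C3 = 1, after which R3C1 would have to be in {3,4,5,7,8,9} for the 12 across but in {6} for the 14 down — contradiction. So R2C1 = 6.
R3C1 = 14 − 6 = 8 completes the 14 down.
R3C2 = 12 − 8 = 4 completes the 12 across.
No cell is forced outright now. R1C3 can only be 1 or 3 (the digits allowed by both its 7 across and its 4 down). If R1C3 = 3: then R1C2 would have to be in {4} for the 7 across but in {1,2,3,5,6,7} for the 12 down — contradiction. So R1C3 = 1.
R1C2 = 7 − 1 = 6 completes the 7 across.
R2C2 = 12 − 10 = 2 completes the 12 down.
R2C3 = 11 − 8 = 3 completes the 11 across.

8, 4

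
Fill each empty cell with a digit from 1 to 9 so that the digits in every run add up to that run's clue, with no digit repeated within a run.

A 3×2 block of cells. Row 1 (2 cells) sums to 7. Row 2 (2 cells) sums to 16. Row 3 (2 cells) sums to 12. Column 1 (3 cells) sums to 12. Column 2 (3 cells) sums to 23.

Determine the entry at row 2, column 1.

7

16 in 2 cells must be {7,9}; 23 in 3 cells must be {6,8,9}.
The 7 across and the 23 down share only 6, so (1,2) = 6.
Given what's placed, (2,2) must be 9 to fit the 16 across and 23 down.
(3,2) = 23 − 15 = 8 completes the 23 down.
(1,1) = 7 − 6 = 1 completes the 7 across.
(2,1) = 16 − 9 = 7 completes the 16 across.
(3,1) = 12 − 8 = 4 completes the 12 across.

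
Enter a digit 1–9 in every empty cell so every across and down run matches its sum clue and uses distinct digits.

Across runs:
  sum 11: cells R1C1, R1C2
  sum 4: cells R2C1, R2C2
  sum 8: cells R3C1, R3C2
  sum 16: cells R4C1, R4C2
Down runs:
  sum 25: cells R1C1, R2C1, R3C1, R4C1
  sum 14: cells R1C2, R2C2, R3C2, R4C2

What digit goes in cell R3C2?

2

4 in 2 cells must be {1,3}; 16 in 2 cells must be {7,9}.
Only 7 fits R4C2 under both its across sum 16 and down sum 14.
Given what's placed, R2C2 must be 1 to fit the 4 across and 14 down.
R3C2 = 2: the only remaining digit allowed by both the 8 across and the 14 down.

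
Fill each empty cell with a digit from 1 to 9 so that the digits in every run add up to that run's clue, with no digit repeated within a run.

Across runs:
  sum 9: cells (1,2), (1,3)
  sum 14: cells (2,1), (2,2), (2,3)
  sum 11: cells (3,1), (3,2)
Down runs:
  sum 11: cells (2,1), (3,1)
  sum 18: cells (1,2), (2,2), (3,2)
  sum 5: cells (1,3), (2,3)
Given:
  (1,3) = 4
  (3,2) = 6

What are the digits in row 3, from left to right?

(1,2) = 9 − 4 = 5 completes the 9 across.
(2,2) = 18 − 11 = 7 completes the 18 down.
(2,3) = 5 − 4 = 1 completes the 5 down.
(3,1) = 11 − 6 = 5 completes the 11 across.
(2,1) = 14 − 8 = 6 completes the 14 across.

5, 6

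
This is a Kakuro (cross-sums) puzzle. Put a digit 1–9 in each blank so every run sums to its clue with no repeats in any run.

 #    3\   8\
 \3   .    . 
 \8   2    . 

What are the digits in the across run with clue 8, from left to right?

3 in 2 cells must be {1,2}.
R1C1 = 3 − 2 = 1 completes the 3 down.
R1C2 = 3 − 1 = 2 completes the 3 across.
R2C2 = 8 − 2 = 6 completes the 8 across.

2 6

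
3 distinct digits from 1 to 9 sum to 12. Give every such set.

3 distinct digits from 1–9 sum between 6 and 24.

{1,2,9}; {1,3,8}; {1,4,7}; {1,5,6}; {2,3,7}; {2,4,6}; {3,4,5}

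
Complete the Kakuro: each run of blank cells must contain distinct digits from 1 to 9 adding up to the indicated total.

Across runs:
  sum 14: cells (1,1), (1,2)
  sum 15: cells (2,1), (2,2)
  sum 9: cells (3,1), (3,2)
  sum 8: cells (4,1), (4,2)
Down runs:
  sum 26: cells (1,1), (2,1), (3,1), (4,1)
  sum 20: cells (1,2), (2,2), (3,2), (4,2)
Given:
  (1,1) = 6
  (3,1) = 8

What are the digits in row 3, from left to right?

(1,2) = 14 − 6 = 8 completes the 14 across.
(3,2) = 9 − 8 = 1 completes the 9 across.
Nothing is forced directly, so branch on (2,1), whose candidates are 7 or 9. If (2,1) = 7: then (2,2) would have to be in {8} for the 15 across but in {2,4,5,6,7,9} for the 20 down — contradiction. So (2,1) = 9.
(2,2) = 15 − 9 = 6 completes the 15 across.
(4,1) = 26 − 23 = 3 completes the 26 down.
(4,2) = 8 − 3 = 5 completes the 8 across.

8, 1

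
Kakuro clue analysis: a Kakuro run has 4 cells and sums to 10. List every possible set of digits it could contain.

{1,2,3,4}

4 distinct digits from 1–9 sum between 10 and 30.
Only one set works: {1,2,3,4}.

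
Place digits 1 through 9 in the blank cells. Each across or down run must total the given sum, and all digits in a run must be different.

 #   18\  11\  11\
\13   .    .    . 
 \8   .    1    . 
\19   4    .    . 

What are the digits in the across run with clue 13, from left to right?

Given what's placed, R2C1 must be 5 to fit the 8 across and 18 down.
R2C3 = 8 − 6 = 2 completes the 8 across.
R1C1 = 18 − 9 = 9 completes the 18 down.
Given what's placed, R1C2 must be 3 to fit the 13 across and 11 down.
R1C3 = 13 − 12 = 1 completes the 13 across.
R3C2 = 11 − 4 = 7 completes the 11 down.
R3C3 = 19 − 11 = 8 completes the 19 across.

9 3 1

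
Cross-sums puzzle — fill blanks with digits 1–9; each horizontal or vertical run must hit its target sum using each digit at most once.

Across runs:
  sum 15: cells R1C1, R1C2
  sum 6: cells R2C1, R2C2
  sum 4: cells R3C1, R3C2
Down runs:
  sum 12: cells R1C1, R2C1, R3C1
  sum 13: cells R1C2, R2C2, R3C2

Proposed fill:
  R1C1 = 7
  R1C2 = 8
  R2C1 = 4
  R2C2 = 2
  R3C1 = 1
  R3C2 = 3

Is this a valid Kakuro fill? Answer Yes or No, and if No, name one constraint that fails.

Yes

Across: 7+8=15; 4+2=6; 1+3=4. Down: 7+4+1=12; 8+2+3=13. No digit repeats within any run.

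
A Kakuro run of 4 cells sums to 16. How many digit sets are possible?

8

4 distinct digits from 1–9 sum between 10 and 30.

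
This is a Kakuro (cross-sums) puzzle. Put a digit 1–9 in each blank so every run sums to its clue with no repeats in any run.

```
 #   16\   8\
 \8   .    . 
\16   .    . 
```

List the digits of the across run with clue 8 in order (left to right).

7 1

16 in 2 cells must be {7,9}.
The 8 across and the 16 down share only 7, so R1C1 = 7.
R1C2 = 8 − 7 = 1 completes the 8 across.
R2C1 = 16 − 7 = 9 completes the 16 down.
R2C2 = 16 − 9 = 7 completes the 16 across.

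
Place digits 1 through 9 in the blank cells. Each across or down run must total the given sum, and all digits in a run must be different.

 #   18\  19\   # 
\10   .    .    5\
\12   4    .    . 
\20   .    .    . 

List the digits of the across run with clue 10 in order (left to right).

Nothing is forced directly, so branch on R3C3, whose candidates are 3 or 4. If R3C3 = 4: that forces R2C3 = 1, R3C1 = 9, R3C2 = 7, after which R1C1 would have to be in {1,2,3,4,6,7,8,9} for the 10 across but in {5} for the 18 down — contradiction. So R3C3 = 3.
R2C3 = 5 − 3 = 2 completes the 5 down.
R2C2 = 12 − 6 = 6 completes the 12 across.
Nothing is forced directly, so branch on R3C1, whose candidates are 8 or 9. If R3C1 = 9: then R1C1 would have to be in {1,2,3,4,6,7,8,9} for the 10 across but in {5} for the 18 down — contradiction. So R3C1 = 8.
R1C1 = 18 − 12 = 6 completes the 18 down.
R1C2 = 10 − 6 = 4 completes the 10 across.
R3C2 = 20 − 11 = 9 completes the 20 across.

6, 4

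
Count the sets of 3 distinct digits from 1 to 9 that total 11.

5

3 distinct digits from 1–9 sum between 6 and 24.
Enumerating: {1,2,8}, {1,3,7}, {1,4,6}, {2,3,6}, {2,4,5}.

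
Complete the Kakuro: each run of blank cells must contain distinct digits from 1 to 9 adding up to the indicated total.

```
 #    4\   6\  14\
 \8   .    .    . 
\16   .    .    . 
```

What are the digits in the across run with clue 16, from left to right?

4 in 2 cells must be {1,3}.
The 8 across and the 14 down share only 5, so R1C3 = 5.
R2C3 = 14 − 5 = 9 completes the 14 down.
Given what's placed, R1C1 must be 1 to fit the 8 across and 4 down.
R1C2 = 8 − 6 = 2 completes the 8 across.
R2C1 = 4 − 1 = 3 completes the 4 down.
R2C2 = 16 − 12 = 4 completes the 16 across.

3 4 9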